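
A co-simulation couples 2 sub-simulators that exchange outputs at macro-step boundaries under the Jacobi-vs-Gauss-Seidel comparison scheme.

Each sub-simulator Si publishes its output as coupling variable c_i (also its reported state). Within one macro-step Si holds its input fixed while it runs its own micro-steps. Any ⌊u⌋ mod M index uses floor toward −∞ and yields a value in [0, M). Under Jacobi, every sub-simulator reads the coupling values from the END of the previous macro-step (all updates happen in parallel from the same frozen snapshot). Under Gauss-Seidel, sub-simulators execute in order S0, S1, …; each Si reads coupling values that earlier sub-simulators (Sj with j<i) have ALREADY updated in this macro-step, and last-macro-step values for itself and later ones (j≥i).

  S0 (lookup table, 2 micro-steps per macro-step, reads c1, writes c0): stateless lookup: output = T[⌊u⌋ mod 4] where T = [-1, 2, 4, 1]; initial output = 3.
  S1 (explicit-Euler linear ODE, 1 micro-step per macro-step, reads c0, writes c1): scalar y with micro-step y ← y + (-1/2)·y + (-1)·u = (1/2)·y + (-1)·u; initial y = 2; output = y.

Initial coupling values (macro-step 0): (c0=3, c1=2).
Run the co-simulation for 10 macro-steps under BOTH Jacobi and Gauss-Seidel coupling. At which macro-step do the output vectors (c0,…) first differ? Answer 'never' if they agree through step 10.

[Jacobi] macro 1: S0 reads c1=2 → after 2×micro: 4; S1 reads c0=3 → after 1×micro: -2 ⇒ (c0=4, c1=-2)
[Jacobi] macro 2: S0 reads c1=-2 → after 2×micro: 4; S1 reads c0=4 → after 1×micro: -5 ⇒ (c0=4, c1=-5)
[Jacobi] macro 3: S0 reads c1=-5 → after 2×micro: 1; S1 reads c0=4 → after 1×micro: -13/2 ⇒ (c0=1, c1=-13/2)
[Jacobi] macro 4: S0 reads c1=-13/2 → after 2×micro: 2; S1 reads c0=1 → after 1×micro: -17/4 ⇒ (c0=2, c1=-17/4)
[Jacobi] macro 5: S0 reads c1=-17/4 → after 2×micro: 1; S1 reads c0=2 → after 1×micro: -33/8 ⇒ (c0=1, c1=-33/8)
[Jacobi] macro 6: S0 reads c1=-33/8 → after 2×micro: 1; S1 reads c0=1 → after 1×micro: -49/16 ⇒ (c0=1, c1=-49/16)
[Jacobi] macro 7: S0 reads c1=-49/16 → after 2×micro: -1; S1 reads c0=1 → after 1×micro: -81/32 ⇒ (c0=-1, c1=-81/32)
[Jacobi] macro 8: S0 reads c1=-81/32 → after 2×micro: 2; S1 reads c0=-1 → after 1×micro: -17/64 ⇒ (c0=2, c1=-17/64)
[Jacobi] macro 9: S0 reads c1=-17/64 → after 2×micro: 1; S1 reads c0=2 → after 1×micro: -273/128 ⇒ (c0=1, c1=-273/128)
[Jacobi] macro 10: S0 reads c1=-273/128 → after 2×micro: 2; S1 reads c0=1 → after 1×micro: -529/256 ⇒ (c0=2, c1=-529/256)
[Gauss-Seidel] macro 1: S0 reads c1=2 → after 2×micro: 4; S1 reads c0=4 → after 1×micro: -3 ⇒ (c0=4, c1=-3)
[Gauss-Seidel] macro 2: S0 reads c1=-3 → after 2×micro: 2; S1 reads c0=2 → after 1×micro: -7/2 ⇒ (c0=2, c1=-7/2)
[Gauss-Seidel] macro 3: S0 reads c1=-7/2 → after 2×micro: -1; S1 reads c0=-1 → after 1×micro: -3/4 ⇒ (c0=-1, c1=-3/4)
[Gauss-Seidel] macro 4: S0 reads c1=-3/4 → after 2×micro: 1; S1 reads c0=1 → after 1×micro: -11/8 ⇒ (c0=1, c1=-11/8)
[Gauss-Seidel] macro 5: S0 reads c1=-11/8 → after 2×micro: 4; S1 reads c0=4 → after 1×micro: -75/16 ⇒ (c0=4, c1=-75/16)
[Gauss-Seidel] macro 6: S0 reads c1=-75/16 → after 2×micro: 1; S1 reads c0=1 → after 1×micro: -107/32 ⇒ (c0=1, c1=-107/32)
[Gauss-Seidel] macro 7: S0 reads c1=-107/32 → after 2×micro: -1; S1 reads c0=-1 → after 1×micro: -43/64 ⇒ (c0=-1, c1=-43/64)
[Gauss-Seidel] macro 8: S0 reads c1=-43/64 → after 2×micro: 1; S1 reads c0=1 → after 1×micro: -171/128 ⇒ (c0=1, c1=-171/128)
[Gauss-Seidel] macro 9: S0 reads c1=-171/128 → after 2×micro: 4; S1 reads c0=4 → after 1×micro: -1195/256 ⇒ (c0=4, c1=-1195/256)
[Gauss-Seidel] macro 10: S0 reads c1=-1195/256 → after 2×micro: 1; S1 reads c0=1 → after 1×micro: -1707/512 ⇒ (c0=1, c1=-1707/512)

first divergence at macro-step: 1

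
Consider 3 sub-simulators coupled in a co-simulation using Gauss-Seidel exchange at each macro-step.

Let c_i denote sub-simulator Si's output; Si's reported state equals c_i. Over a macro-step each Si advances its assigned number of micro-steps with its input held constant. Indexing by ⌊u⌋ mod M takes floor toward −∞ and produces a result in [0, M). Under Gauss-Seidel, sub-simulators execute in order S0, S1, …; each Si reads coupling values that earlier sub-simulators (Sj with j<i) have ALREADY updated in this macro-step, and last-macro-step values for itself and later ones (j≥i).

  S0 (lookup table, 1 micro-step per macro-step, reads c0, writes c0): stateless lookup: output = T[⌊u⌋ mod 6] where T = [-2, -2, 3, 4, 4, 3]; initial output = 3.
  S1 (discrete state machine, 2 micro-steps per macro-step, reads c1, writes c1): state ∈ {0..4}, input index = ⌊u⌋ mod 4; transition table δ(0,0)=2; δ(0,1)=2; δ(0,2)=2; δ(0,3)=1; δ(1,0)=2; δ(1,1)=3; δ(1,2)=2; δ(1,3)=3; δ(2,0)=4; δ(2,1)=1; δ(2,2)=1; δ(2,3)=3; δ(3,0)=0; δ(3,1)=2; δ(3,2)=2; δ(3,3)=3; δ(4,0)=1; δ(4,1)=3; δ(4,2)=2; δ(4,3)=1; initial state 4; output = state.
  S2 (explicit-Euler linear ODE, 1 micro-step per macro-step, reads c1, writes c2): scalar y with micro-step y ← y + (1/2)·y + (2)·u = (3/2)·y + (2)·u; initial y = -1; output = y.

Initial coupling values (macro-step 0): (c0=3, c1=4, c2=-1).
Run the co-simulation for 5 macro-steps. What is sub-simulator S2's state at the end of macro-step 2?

S2 state at macro-step 2 = 31/4

macro 1: S0 reads c0=3 → after 1×micro: 4; S1 reads c1=4 → after 2×micro: 2; S2 reads c1=2 → after 1×micro: 5/2 ⇒ (c0=4, c1=2, c2=5/2)
macro 2: S0 reads c0=4 → after 1×micro: 4; S1 reads c1=2 → after 2×micro: 2; S2 reads c1=2 → after 1×micro: 31/4 ⇒ (c0=4, c1=2, c2=31/4)
macro 3: S0 reads c0=4 → after 1×micro: 4; S1 reads c1=2 → after 2×micro: 2; S2 reads c1=2 → after 1×micro: 125/8 ⇒ (c0=4, c1=2, c2=125/8)
macro 4: S0 reads c0=4 → after 1×micro: 4; S1 reads c1=2 → after 2×micro: 2; S2 reads c1=2 → after 1×micro: 439/16 ⇒ (c0=4, c1=2, c2=439/16)
macro 5: S0 reads c0=4 → after 1×micro: 4; S1 reads c1=2 → after 2×micro: 2; S2 reads c1=2 → after 1×micro: 1445/32 ⇒ (c0=4, c1=2, c2=1445/32)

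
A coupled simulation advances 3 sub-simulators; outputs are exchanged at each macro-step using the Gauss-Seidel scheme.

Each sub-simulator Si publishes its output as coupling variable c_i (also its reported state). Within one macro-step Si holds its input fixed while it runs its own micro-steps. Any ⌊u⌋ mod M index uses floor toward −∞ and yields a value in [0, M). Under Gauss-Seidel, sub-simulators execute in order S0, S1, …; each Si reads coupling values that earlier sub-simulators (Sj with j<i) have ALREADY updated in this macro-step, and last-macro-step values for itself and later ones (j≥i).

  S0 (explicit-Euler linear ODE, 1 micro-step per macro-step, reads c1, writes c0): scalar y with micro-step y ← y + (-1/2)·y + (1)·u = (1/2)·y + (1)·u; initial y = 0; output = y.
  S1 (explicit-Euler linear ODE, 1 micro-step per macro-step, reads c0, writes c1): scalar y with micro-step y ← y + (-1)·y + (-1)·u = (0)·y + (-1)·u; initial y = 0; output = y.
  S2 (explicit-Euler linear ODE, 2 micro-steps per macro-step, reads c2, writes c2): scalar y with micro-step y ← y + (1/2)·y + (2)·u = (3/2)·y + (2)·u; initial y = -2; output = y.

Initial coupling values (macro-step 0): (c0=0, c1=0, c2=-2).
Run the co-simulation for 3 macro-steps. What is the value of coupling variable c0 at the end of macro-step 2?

c0 at macro-step 2 = 0

macro 1: S0 reads c1=0 → after 1×micro: 0; S1 reads c0=0 → after 1×micro: 0; S2 reads c2=-2 → after 2×micro: -29/2 ⇒ (c0=0, c1=0, c2=-29/2)
macro 2: S0 reads c1=0 → after 1×micro: 0; S1 reads c0=0 → after 1×micro: 0; S2 reads c2=-29/2 → after 2×micro: -841/8 ⇒ (c0=0, c1=0, c2=-841/8)
macro 3: S0 reads c1=0 → after 1×micro: 0; S1 reads c0=0 → after 1×micro: 0; S2 reads c2=-841/8 → after 2×micro: -24389/32 ⇒ (c0=0, c1=0, c2=-24389/32)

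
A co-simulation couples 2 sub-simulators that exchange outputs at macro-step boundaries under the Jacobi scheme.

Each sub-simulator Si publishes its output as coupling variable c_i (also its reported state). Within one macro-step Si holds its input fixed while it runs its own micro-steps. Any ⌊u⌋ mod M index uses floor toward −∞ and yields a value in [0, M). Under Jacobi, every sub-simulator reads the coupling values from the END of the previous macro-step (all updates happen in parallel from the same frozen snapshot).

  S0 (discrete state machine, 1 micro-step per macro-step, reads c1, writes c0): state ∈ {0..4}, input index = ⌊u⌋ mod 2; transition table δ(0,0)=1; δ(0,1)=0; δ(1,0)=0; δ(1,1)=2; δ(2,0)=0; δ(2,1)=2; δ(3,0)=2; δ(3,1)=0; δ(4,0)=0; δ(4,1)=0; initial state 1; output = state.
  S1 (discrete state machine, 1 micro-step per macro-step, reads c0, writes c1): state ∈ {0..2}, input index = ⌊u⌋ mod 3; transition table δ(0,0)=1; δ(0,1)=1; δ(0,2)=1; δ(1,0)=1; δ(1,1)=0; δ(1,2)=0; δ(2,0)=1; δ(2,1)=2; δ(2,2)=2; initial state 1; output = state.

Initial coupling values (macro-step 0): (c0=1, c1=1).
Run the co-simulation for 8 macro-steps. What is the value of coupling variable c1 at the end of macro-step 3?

macro 1: S0 reads c1=1 → after 1×micro: 2; S1 reads c0=1 → after 1×micro: 0 ⇒ (c0=2, c1=0)
macro 2: S0 reads c1=0 → after 1×micro: 0; S1 reads c0=2 → after 1×micro: 1 ⇒ (c0=0, c1=1)
macro 3: S0 reads c1=1 → after 1×micro: 0; S1 reads c0=0 → after 1×micro: 1 ⇒ (c0=0, c1=1)
macro 4: S0 reads c1=1 → after 1×micro: 0; S1 reads c0=0 → after 1×micro: 1 ⇒ (c0=0, c1=1)
macro 5: S0 reads c1=1 → after 1×micro: 0; S1 reads c0=0 → after 1×micro: 1 ⇒ (c0=0, c1=1)
macro 6: S0 reads c1=1 → after 1×micro: 0; S1 reads c0=0 → after 1×micro: 1 ⇒ (c0=0, c1=1)
macro 7: S0 reads c1=1 → after 1×micro: 0; S1 reads c0=0 → after 1×micro: 1 ⇒ (c0=0, c1=1)
macro 8: S0 reads c1=1 → after 1×micro: 0; S1 reads c0=0 → after 1×micro: 1 ⇒ (c0=0, c1=1)

c1 at macro-step 3 = 1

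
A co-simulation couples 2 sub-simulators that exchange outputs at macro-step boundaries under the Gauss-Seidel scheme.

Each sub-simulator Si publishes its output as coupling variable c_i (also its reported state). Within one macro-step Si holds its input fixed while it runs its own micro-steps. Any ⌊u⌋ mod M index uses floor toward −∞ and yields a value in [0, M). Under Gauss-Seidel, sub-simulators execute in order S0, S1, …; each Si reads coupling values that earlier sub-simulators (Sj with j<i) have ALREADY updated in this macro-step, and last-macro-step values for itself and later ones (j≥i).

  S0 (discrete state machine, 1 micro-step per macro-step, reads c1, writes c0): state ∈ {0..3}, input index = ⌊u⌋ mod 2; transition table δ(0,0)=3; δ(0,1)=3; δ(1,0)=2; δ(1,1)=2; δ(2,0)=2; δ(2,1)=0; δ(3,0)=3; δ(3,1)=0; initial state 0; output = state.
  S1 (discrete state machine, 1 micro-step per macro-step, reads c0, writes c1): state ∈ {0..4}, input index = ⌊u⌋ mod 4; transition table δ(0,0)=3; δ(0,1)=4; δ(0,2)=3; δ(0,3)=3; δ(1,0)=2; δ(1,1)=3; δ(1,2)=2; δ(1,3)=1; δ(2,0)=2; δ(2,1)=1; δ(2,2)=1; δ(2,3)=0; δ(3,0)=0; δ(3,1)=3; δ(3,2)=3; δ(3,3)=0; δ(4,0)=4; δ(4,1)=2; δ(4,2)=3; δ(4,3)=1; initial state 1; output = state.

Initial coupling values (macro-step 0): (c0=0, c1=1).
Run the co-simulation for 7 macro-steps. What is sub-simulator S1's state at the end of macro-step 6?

macro 1: S0 reads c1=1 → after 1×micro: 3; S1 reads c0=3 → after 1×micro: 1 ⇒ (c0=3, c1=1)
macro 2: S0 reads c1=1 → after 1×micro: 0; S1 reads c0=0 → after 1×micro: 2 ⇒ (c0=0, c1=2)
macro 3: S0 reads c1=2 → after 1×micro: 3; S1 reads c0=3 → after 1×micro: 0 ⇒ (c0=3, c1=0)
macro 4: S0 reads c1=0 → after 1×micro: 3; S1 reads c0=3 → after 1×micro: 3 ⇒ (c0=3, c1=3)
macro 5: S0 reads c1=3 → after 1×micro: 0; S1 reads c0=0 → after 1×micro: 0 ⇒ (c0=0, c1=0)
macro 6: S0 reads c1=0 → after 1×micro: 3; S1 reads c0=3 → after 1×micro: 3 ⇒ (c0=3, c1=3)
macro 7: S0 reads c1=3 → after 1×micro: 0; S1 reads c0=0 → after 1×micro: 0 ⇒ (c0=0, c1=0)

S1 state at macro-step 6 = 3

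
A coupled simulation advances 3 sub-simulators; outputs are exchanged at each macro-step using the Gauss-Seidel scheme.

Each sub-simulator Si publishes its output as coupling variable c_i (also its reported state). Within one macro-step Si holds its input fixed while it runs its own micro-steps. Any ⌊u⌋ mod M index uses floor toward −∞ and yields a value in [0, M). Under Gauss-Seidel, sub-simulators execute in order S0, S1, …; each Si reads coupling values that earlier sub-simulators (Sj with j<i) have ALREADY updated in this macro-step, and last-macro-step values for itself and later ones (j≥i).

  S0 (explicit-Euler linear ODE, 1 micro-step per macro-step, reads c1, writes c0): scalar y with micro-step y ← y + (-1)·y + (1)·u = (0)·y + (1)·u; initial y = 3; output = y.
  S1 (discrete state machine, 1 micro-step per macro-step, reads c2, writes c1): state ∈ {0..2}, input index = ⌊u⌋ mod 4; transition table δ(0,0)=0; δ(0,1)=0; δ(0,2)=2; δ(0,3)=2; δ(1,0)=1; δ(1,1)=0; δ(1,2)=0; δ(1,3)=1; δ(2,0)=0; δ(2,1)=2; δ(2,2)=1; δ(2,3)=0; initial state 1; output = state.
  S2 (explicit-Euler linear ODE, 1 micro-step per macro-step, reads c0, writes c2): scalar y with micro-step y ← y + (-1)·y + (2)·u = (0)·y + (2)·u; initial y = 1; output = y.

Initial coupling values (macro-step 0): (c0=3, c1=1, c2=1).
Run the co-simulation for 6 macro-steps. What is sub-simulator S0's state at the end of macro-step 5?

S0 state at macro-step 5 = 0

macro 1: S0 reads c1=1 → after 1×micro: 1; S1 reads c2=1 → after 1×micro: 0; S2 reads c0=1 → after 1×micro: 2 ⇒ (c0=1, c1=0, c2=2)
macro 2: S0 reads c1=0 → after 1×micro: 0; S1 reads c2=2 → after 1×micro: 2; S2 reads c0=0 → after 1×micro: 0 ⇒ (c0=0, c1=2, c2=0)
macro 3: S0 reads c1=2 → after 1×micro: 2; S1 reads c2=0 → after 1×micro: 0; S2 reads c0=2 → after 1×micro: 4 ⇒ (c0=2, c1=0, c2=4)
macro 4: S0 reads c1=0 → after 1×micro: 0; S1 reads c2=4 → after 1×micro: 0; S2 reads c0=0 → after 1×micro: 0 ⇒ (c0=0, c1=0, c2=0)
macro 5: S0 reads c1=0 → after 1×micro: 0; S1 reads c2=0 → after 1×micro: 0; S2 reads c0=0 → after 1×micro: 0 ⇒ (c0=0, c1=0, c2=0)
macro 6: S0 reads c1=0 → after 1×micro: 0; S1 reads c2=0 → after 1×micro: 0; S2 reads c0=0 → after 1×micro: 0 ⇒ (c0=0, c1=0, c2=0)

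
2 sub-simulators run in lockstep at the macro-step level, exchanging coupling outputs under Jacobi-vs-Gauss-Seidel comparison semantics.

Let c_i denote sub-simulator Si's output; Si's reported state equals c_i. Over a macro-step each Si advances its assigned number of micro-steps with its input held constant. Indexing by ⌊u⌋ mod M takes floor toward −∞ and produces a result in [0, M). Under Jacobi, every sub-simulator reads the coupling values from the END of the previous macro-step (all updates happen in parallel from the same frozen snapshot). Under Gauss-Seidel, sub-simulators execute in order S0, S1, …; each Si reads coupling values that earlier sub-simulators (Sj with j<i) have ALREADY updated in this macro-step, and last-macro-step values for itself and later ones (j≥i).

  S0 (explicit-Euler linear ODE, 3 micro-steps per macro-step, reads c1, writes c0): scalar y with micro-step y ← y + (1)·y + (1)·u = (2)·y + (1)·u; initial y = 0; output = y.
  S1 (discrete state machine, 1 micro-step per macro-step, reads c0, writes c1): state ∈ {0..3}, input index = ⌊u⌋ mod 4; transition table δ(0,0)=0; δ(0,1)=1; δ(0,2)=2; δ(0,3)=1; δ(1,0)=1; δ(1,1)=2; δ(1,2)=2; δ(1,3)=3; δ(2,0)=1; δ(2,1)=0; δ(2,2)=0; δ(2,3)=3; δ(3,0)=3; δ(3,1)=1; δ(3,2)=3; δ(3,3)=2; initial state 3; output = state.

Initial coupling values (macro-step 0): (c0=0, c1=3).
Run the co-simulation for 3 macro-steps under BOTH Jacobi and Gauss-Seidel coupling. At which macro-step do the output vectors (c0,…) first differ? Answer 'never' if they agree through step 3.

[Jacobi] macro 1: S0 reads c1=3 → after 3×micro: 21; S1 reads c0=0 → after 1×micro: 3 ⇒ (c0=21, c1=3)
[Jacobi] macro 2: S0 reads c1=3 → after 3×micro: 189; S1 reads c0=21 → after 1×micro: 1 ⇒ (c0=189, c1=1)
[Jacobi] macro 3: S0 reads c1=1 → after 3×micro: 1519; S1 reads c0=189 → after 1×micro: 2 ⇒ (c0=1519, c1=2)
[Gauss-Seidel] macro 1: S0 reads c1=3 → after 3×micro: 21; S1 reads c0=21 → after 1×micro: 1 ⇒ (c0=21, c1=1)
[Gauss-Seidel] macro 2: S0 reads c1=1 → after 3×micro: 175; S1 reads c0=175 → after 1×micro: 3 ⇒ (c0=175, c1=3)
[Gauss-Seidel] macro 3: S0 reads c1=3 → after 3×micro: 1421; S1 reads c0=1421 → after 1×micro: 1 ⇒ (c0=1421, c1=1)

first divergence at macro-step: 1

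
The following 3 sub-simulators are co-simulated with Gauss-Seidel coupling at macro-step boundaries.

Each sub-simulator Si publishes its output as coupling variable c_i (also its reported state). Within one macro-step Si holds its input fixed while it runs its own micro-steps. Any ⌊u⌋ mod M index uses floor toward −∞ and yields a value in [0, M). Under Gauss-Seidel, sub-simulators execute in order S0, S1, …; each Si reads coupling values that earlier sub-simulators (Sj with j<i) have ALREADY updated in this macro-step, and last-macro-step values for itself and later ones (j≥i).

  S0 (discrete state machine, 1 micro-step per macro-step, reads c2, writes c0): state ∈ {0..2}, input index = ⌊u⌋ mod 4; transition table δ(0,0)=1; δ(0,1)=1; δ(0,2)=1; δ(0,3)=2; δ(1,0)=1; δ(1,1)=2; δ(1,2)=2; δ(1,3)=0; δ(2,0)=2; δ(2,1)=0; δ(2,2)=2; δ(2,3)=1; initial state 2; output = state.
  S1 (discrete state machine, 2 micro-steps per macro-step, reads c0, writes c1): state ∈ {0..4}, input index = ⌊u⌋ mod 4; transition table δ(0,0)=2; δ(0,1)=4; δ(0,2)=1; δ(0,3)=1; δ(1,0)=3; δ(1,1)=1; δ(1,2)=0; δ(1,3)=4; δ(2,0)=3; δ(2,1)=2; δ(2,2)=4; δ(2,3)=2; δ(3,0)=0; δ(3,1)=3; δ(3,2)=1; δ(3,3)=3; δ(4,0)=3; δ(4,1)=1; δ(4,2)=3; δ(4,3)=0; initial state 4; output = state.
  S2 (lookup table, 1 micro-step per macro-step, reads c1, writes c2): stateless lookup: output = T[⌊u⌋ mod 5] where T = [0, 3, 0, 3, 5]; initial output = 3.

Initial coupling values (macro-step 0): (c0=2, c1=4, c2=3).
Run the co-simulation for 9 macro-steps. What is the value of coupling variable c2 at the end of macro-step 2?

macro 1: S0 reads c2=3 → after 1×micro: 1; S1 reads c0=1 → after 2×micro: 1; S2 reads c1=1 → after 1×micro: 3 ⇒ (c0=1, c1=1, c2=3)
macro 2: S0 reads c2=3 → after 1×micro: 0; S1 reads c0=0 → after 2×micro: 0; S2 reads c1=0 → after 1×micro: 0 ⇒ (c0=0, c1=0, c2=0)
macro 3: S0 reads c2=0 → after 1×micro: 1; S1 reads c0=1 → after 2×micro: 1; S2 reads c1=1 → after 1×micro: 3 ⇒ (c0=1, c1=1, c2=3)
macro 4: S0 reads c2=3 → after 1×micro: 0; S1 reads c0=0 → after 2×micro: 0; S2 reads c1=0 → after 1×micro: 0 ⇒ (c0=0, c1=0, c2=0)
macro 5: S0 reads c2=0 → after 1×micro: 1; S1 reads c0=1 → after 2×micro: 1; S2 reads c1=1 → after 1×micro: 3 ⇒ (c0=1, c1=1, c2=3)
macro 6: S0 reads c2=3 → after 1×micro: 0; S1 reads c0=0 → after 2×micro: 0; S2 reads c1=0 → after 1×micro: 0 ⇒ (c0=0, c1=0, c2=0)
macro 7: S0 reads c2=0 → after 1×micro: 1; S1 reads c0=1 → after 2×micro: 1; S2 reads c1=1 → after 1×micro: 3 ⇒ (c0=1, c1=1, c2=3)
macro 8: S0 reads c2=3 → after 1×micro: 0; S1 reads c0=0 → after 2×micro: 0; S2 reads c1=0 → after 1×micro: 0 ⇒ (c0=0, c1=0, c2=0)
macro 9: S0 reads c2=0 → after 1×micro: 1; S1 reads c0=1 → after 2×micro: 1; S2 reads c1=1 → after 1×micro: 3 ⇒ (c0=1, c1=1, c2=3)

c2 at macro-step 2 = 0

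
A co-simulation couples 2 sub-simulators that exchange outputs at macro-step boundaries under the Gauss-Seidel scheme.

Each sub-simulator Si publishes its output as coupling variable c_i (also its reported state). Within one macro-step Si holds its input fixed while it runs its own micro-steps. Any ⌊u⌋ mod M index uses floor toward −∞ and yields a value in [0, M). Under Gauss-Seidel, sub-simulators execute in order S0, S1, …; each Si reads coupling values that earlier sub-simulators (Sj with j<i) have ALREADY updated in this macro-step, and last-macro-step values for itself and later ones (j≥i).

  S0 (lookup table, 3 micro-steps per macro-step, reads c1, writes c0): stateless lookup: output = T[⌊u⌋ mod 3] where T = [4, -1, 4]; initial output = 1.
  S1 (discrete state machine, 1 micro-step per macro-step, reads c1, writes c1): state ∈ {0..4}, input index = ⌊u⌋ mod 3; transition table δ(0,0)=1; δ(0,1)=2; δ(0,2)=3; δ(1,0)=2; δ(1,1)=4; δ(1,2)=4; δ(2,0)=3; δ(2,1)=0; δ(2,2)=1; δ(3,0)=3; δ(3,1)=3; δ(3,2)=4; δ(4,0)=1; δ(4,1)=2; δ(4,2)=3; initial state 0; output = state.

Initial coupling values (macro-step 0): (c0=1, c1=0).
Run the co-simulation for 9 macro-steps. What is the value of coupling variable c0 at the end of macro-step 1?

macro 1: S0 reads c1=0 → after 3×micro: 4; S1 reads c1=0 → after 1×micro: 1 ⇒ (c0=4, c1=1)
macro 2: S0 reads c1=1 → after 3×micro: -1; S1 reads c1=1 → after 1×micro: 4 ⇒ (c0=-1, c1=4)
macro 3: S0 reads c1=4 → after 3×micro: -1; S1 reads c1=4 → after 1×micro: 2 ⇒ (c0=-1, c1=2)
macro 4: S0 reads c1=2 → after 3×micro: 4; S1 reads c1=2 → after 1×micro: 1 ⇒ (c0=4, c1=1)
macro 5: S0 reads c1=1 → after 3×micro: -1; S1 reads c1=1 → after 1×micro: 4 ⇒ (c0=-1, c1=4)
macro 6: S0 reads c1=4 → after 3×micro: -1; S1 reads c1=4 → after 1×micro: 2 ⇒ (c0=-1, c1=2)
macro 7: S0 reads c1=2 → after 3×micro: 4; S1 reads c1=2 → after 1×micro: 1 ⇒ (c0=4, c1=1)
macro 8: S0 reads c1=1 → after 3×micro: -1; S1 reads c1=1 → after 1×micro: 4 ⇒ (c0=-1, c1=4)
macro 9: S0 reads c1=4 → after 3×micro: -1; S1 reads c1=4 → after 1×micro: 2 ⇒ (c0=-1, c1=2)

c0 at macro-step 1 = 4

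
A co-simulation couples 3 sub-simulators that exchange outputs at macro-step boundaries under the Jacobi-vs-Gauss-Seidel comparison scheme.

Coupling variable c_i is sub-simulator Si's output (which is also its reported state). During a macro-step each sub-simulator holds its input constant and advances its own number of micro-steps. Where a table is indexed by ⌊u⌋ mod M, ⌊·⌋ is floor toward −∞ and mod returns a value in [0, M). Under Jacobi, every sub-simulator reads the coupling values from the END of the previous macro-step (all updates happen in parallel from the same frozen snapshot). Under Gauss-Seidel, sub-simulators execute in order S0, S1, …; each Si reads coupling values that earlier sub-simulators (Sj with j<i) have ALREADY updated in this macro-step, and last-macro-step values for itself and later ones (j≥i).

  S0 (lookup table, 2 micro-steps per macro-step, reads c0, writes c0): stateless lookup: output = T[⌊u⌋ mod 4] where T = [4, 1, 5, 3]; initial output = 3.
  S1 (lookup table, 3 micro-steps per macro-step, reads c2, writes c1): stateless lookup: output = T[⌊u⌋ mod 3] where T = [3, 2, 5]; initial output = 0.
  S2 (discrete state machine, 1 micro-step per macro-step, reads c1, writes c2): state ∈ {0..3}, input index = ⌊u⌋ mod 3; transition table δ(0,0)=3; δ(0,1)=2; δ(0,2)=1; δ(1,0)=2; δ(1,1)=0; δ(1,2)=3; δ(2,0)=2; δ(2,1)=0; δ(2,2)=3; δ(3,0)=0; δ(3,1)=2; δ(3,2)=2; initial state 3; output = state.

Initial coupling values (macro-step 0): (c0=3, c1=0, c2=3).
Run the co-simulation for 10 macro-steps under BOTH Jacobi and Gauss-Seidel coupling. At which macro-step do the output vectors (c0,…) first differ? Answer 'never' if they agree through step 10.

first divergence at macro-step: never

[Jacobi] macro 1: S0 reads c0=3 → after 2×micro: 3; S1 reads c2=3 → after 3×micro: 3; S2 reads c1=0 → after 1×micro: 0 ⇒ (c0=3, c1=3, c2=0)
[Jacobi] macro 2: S0 reads c0=3 → after 2×micro: 3; S1 reads c2=0 → after 3×micro: 3; S2 reads c1=3 → after 1×micro: 3 ⇒ (c0=3, c1=3, c2=3)
[Jacobi] macro 3: S0 reads c0=3 → after 2×micro: 3; S1 reads c2=3 → after 3×micro: 3; S2 reads c1=3 → after 1×micro: 0 ⇒ (c0=3, c1=3, c2=0)
[Jacobi] macro 4: S0 reads c0=3 → after 2×micro: 3; S1 reads c2=0 → after 3×micro: 3; S2 reads c1=3 → after 1×micro: 3 ⇒ (c0=3, c1=3, c2=3)
[Jacobi] macro 5: S0 reads c0=3 → after 2×micro: 3; S1 reads c2=3 → after 3×micro: 3; S2 reads c1=3 → after 1×micro: 0 ⇒ (c0=3, c1=3, c2=0)
[Jacobi] macro 6: S0 reads c0=3 → after 2×micro: 3; S1 reads c2=0 → after 3×micro: 3; S2 reads c1=3 → after 1×micro: 3 ⇒ (c0=3, c1=3, c2=3)
[Jacobi] macro 7: S0 reads c0=3 → after 2×micro: 3; S1 reads c2=3 → after 3×micro: 3; S2 reads c1=3 → after 1×micro: 0 ⇒ (c0=3, c1=3, c2=0)
[Jacobi] macro 8: S0 reads c0=3 → after 2×micro: 3; S1 reads c2=0 → after 3×micro: 3; S2 reads c1=3 → after 1×micro: 3 ⇒ (c0=3, c1=3, c2=3)
[Jacobi] macro 9: S0 reads c0=3 → after 2×micro: 3; S1 reads c2=3 → after 3×micro: 3; S2 reads c1=3 → after 1×micro: 0 ⇒ (c0=3, c1=3, c2=0)
[Jacobi] macro 10: S0 reads c0=3 → after 2×micro: 3; S1 reads c2=0 → after 3×micro: 3; S2 reads c1=3 → after 1×micro: 3 ⇒ (c0=3, c1=3, c2=3)
[Gauss-Seidel] macro 1: S0 reads c0=3 → after 2×micro: 3; S1 reads c2=3 → after 3×micro: 3; S2 reads c1=3 → after 1×micro: 0 ⇒ (c0=3, c1=3, c2=0)
[Gauss-Seidel] macro 2: S0 reads c0=3 → after 2×micro: 3; S1 reads c2=0 → after 3×micro: 3; S2 reads c1=3 → after 1×micro: 3 ⇒ (c0=3, c1=3, c2=3)
[Gauss-Seidel] macro 3: S0 reads c0=3 → after 2×micro: 3; S1 reads c2=3 → after 3×micro: 3; S2 reads c1=3 → after 1×micro: 0 ⇒ (c0=3, c1=3, c2=0)
[Gauss-Seidel] macro 4: S0 reads c0=3 → after 2×micro: 3; S1 reads c2=0 → after 3×micro: 3; S2 reads c1=3 → after 1×micro: 3 ⇒ (c0=3, c1=3, c2=3)
[Gauss-Seidel] macro 5: S0 reads c0=3 → after 2×micro: 3; S1 reads c2=3 → after 3×micro: 3; S2 reads c1=3 → after 1×micro: 0 ⇒ (c0=3, c1=3, c2=0)
[Gauss-Seidel] macro 6: S0 reads c0=3 → after 2×micro: 3; S1 reads c2=0 → after 3×micro: 3; S2 reads c1=3 → after 1×micro: 3 ⇒ (c0=3, c1=3, c2=3)
[Gauss-Seidel] macro 7: S0 reads c0=3 → after 2×micro: 3; S1 reads c2=3 → after 3×micro: 3; S2 reads c1=3 → after 1×micro: 0 ⇒ (c0=3, c1=3, c2=0)
[Gauss-Seidel] macro 8: S0 reads c0=3 → after 2×micro: 3; S1 reads c2=0 → after 3×micro: 3; S2 reads c1=3 → after 1×micro: 3 ⇒ (c0=3, c1=3, c2=3)
[Gauss-Seidel] macro 9: S0 reads c0=3 → after 2×micro: 3; S1 reads c2=3 → after 3×micro: 3; S2 reads c1=3 → after 1×micro: 0 ⇒ (c0=3, c1=3, c2=0)
[Gauss-Seidel] macro 10: S0 reads c0=3 → after 2×micro: 3; S1 reads c2=0 → after 3×micro: 3; S2 reads c1=3 → after 1×micro: 3 ⇒ (c0=3, c1=3, c2=3)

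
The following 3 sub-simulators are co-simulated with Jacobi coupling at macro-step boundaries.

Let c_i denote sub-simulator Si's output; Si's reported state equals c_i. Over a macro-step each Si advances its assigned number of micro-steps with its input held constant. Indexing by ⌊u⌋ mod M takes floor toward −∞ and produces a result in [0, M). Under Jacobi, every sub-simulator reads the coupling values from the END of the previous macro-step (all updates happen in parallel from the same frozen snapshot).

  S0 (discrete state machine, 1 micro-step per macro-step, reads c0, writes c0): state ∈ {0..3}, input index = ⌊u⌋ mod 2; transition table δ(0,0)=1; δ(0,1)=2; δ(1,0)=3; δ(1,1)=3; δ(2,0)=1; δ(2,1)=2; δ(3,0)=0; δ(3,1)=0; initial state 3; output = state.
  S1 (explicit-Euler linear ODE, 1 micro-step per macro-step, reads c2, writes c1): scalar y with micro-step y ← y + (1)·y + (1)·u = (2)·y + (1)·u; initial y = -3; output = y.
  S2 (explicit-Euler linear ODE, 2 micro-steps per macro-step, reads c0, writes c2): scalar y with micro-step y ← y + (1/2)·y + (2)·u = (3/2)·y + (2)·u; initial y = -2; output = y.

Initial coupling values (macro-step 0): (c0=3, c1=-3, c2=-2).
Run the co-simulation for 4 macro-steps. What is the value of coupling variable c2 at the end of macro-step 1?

c2 at macro-step 1 = 21/2

macro 1: S0 reads c0=3 → after 1×micro: 0; S1 reads c2=-2 → after 1×micro: -8; S2 reads c0=3 → after 2×micro: 21/2 ⇒ (c0=0, c1=-8, c2=21/2)
macro 2: S0 reads c0=0 → after 1×micro: 1; S1 reads c2=21/2 → after 1×micro: -11/2; S2 reads c0=0 → after 2×micro: 189/8 ⇒ (c0=1, c1=-11/2, c2=189/8)
macro 3: S0 reads c0=1 → after 1×micro: 3; S1 reads c2=189/8 → after 1×micro: 101/8; S2 reads c0=1 → after 2×micro: 1861/32 ⇒ (c0=3, c1=101/8, c2=1861/32)
macro 4: S0 reads c0=3 → after 1×micro: 0; S1 reads c2=1861/32 → after 1×micro: 2669/32; S2 reads c0=3 → after 2×micro: 18669/128 ⇒ (c0=0, c1=2669/32, c2=18669/128)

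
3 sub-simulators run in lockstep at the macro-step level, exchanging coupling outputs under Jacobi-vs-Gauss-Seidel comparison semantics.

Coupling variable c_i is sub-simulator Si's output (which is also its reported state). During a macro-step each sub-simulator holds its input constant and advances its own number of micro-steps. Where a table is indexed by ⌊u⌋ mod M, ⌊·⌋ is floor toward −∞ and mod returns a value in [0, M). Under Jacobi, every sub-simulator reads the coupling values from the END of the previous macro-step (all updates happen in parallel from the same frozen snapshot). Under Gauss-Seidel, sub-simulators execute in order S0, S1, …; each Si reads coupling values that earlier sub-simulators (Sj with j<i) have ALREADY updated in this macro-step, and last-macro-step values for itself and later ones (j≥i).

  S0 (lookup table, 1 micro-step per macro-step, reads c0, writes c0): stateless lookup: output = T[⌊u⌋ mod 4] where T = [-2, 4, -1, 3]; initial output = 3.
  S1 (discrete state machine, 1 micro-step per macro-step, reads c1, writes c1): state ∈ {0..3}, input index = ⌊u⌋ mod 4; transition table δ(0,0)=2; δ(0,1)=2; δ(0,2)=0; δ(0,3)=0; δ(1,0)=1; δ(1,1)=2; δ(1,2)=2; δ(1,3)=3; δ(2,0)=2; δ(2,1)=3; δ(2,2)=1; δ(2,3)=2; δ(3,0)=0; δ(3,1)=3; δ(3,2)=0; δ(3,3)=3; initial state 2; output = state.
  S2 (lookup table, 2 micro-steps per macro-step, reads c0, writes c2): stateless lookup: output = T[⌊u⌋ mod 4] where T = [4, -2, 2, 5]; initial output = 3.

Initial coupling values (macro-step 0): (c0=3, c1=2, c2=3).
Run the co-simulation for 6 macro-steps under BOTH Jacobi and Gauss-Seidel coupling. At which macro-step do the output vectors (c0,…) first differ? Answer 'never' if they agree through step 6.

[Jacobi] macro 1: S0 reads c0=3 → after 1×micro: 3; S1 reads c1=2 → after 1×micro: 1; S2 reads c0=3 → after 2×micro: 5 ⇒ (c0=3, c1=1, c2=5)
[Jacobi] macro 2: S0 reads c0=3 → after 1×micro: 3; S1 reads c1=1 → after 1×micro: 2; S2 reads c0=3 → after 2×micro: 5 ⇒ (c0=3, c1=2, c2=5)
[Jacobi] macro 3: S0 reads c0=3 → after 1×micro: 3; S1 reads c1=2 → after 1×micro: 1; S2 reads c0=3 → after 2×micro: 5 ⇒ (c0=3, c1=1, c2=5)
[Jacobi] macro 4: S0 reads c0=3 → after 1×micro: 3; S1 reads c1=1 → after 1×micro: 2; S2 reads c0=3 → after 2×micro: 5 ⇒ (c0=3, c1=2, c2=5)
[Jacobi] macro 5: S0 reads c0=3 → after 1×micro: 3; S1 reads c1=2 → after 1×micro: 1; S2 reads c0=3 → after 2×micro: 5 ⇒ (c0=3, c1=1, c2=5)
[Jacobi] macro 6: S0 reads c0=3 → after 1×micro: 3; S1 reads c1=1 → after 1×micro: 2; S2 reads c0=3 → after 2×micro: 5 ⇒ (c0=3, c1=2, c2=5)
[Gauss-Seidel] macro 1: S0 reads c0=3 → after 1×micro: 3; S1 reads c1=2 → after 1×micro: 1; S2 reads c0=3 → after 2×micro: 5 ⇒ (c0=3, c1=1, c2=5)
[Gauss-Seidel] macro 2: S0 reads c0=3 → after 1×micro: 3; S1 reads c1=1 → after 1×micro: 2; S2 reads c0=3 → after 2×micro: 5 ⇒ (c0=3, c1=2, c2=5)
[Gauss-Seidel] macro 3: S0 reads c0=3 → after 1×micro: 3; S1 reads c1=2 → after 1×micro: 1; S2 reads c0=3 → after 2×micro: 5 ⇒ (c0=3, c1=1, c2=5)
[Gauss-Seidel] macro 4: S0 reads c0=3 → after 1×micro: 3; S1 reads c1=1 → after 1×micro: 2; S2 reads c0=3 → after 2×micro: 5 ⇒ (c0=3, c1=2, c2=5)
[Gauss-Seidel] macro 5: S0 reads c0=3 → after 1×micro: 3; S1 reads c1=2 → after 1×micro: 1; S2 reads c0=3 → after 2×micro: 5 ⇒ (c0=3, c1=1, c2=5)
[Gauss-Seidel] macro 6: S0 reads c0=3 → after 1×micro: 3; S1 reads c1=1 → after 1×micro: 2; S2 reads c0=3 → after 2×micro: 5 ⇒ (c0=3, c1=2, c2=5)

first divergence at macro-step: never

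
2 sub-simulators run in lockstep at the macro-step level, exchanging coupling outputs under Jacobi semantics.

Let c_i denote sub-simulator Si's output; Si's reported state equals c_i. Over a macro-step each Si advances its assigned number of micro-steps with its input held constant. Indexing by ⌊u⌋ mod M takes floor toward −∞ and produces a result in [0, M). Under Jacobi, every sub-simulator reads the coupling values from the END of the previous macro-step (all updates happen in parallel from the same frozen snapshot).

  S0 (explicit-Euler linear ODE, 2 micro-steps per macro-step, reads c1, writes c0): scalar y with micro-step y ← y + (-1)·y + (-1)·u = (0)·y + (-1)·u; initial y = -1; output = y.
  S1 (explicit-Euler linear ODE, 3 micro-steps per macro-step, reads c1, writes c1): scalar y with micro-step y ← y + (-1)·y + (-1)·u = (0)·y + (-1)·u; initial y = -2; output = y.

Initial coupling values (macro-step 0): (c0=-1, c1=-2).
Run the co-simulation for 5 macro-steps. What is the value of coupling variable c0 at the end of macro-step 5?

macro 1: S0 reads c1=-2 → after 2×micro: 2; S1 reads c1=-2 → after 3×micro: 2 ⇒ (c0=2, c1=2)
macro 2: S0 reads c1=2 → after 2×micro: -2; S1 reads c1=2 → after 3×micro: -2 ⇒ (c0=-2, c1=-2)
macro 3: S0 reads c1=-2 → after 2×micro: 2; S1 reads c1=-2 → after 3×micro: 2 ⇒ (c0=2, c1=2)
macro 4: S0 reads c1=2 → after 2×micro: -2; S1 reads c1=2 → after 3×micro: -2 ⇒ (c0=-2, c1=-2)
macro 5: S0 reads c1=-2 → after 2×micro: 2; S1 reads c1=-2 → after 3×micro: 2 ⇒ (c0=2, c1=2)

c0 at macro-step 5 = 2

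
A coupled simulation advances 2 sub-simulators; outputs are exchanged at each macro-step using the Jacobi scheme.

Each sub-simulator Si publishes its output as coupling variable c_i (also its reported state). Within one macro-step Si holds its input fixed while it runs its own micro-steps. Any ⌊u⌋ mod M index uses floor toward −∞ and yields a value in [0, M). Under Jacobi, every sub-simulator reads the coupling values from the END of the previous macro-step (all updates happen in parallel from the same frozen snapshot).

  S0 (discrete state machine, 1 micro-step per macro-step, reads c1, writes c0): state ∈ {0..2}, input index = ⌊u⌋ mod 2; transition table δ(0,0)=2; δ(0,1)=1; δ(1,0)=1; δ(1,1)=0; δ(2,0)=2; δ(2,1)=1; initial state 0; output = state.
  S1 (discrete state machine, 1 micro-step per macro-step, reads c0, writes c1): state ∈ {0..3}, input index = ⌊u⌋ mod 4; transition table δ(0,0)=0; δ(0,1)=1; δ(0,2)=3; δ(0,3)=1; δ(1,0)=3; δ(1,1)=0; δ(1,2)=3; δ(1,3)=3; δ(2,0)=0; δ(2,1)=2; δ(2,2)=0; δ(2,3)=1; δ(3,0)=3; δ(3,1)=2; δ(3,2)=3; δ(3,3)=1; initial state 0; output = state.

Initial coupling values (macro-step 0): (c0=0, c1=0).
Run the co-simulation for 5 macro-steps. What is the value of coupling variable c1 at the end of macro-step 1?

c1 at macro-step 1 = 0

macro 1: S0 reads c1=0 → after 1×micro: 2; S1 reads c0=0 → after 1×micro: 0 ⇒ (c0=2, c1=0)
macro 2: S0 reads c1=0 → after 1×micro: 2; S1 reads c0=2 → after 1×micro: 3 ⇒ (c0=2, c1=3)
macro 3: S0 reads c1=3 → after 1×micro: 1; S1 reads c0=2 → after 1×micro: 3 ⇒ (c0=1, c1=3)
macro 4: S0 reads c1=3 → after 1×micro: 0; S1 reads c0=1 → after 1×micro: 2 ⇒ (c0=0, c1=2)
macro 5: S0 reads c1=2 → after 1×micro: 2; S1 reads c0=0 → after 1×micro: 0 ⇒ (c0=2, c1=0)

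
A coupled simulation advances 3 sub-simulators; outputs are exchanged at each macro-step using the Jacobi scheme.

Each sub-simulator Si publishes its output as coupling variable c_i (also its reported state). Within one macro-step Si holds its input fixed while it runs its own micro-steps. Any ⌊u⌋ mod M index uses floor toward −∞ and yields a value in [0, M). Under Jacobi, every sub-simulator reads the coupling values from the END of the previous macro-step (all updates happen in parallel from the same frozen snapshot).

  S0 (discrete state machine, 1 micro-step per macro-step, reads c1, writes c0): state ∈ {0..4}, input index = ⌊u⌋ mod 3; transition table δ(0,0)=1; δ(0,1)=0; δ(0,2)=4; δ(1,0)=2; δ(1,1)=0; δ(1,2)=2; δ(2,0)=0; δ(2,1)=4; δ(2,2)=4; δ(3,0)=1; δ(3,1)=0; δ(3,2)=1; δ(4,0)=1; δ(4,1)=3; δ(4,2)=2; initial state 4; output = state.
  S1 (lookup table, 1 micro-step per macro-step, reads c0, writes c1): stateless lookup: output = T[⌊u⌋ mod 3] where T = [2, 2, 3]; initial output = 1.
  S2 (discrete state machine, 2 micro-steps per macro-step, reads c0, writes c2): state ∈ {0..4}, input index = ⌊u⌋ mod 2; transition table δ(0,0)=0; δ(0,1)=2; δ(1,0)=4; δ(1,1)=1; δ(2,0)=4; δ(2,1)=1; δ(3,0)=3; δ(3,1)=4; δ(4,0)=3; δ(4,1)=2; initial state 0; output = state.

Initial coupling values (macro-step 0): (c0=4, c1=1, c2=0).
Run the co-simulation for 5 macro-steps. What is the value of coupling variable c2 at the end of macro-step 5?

macro 1: S0 reads c1=1 → after 1×micro: 3; S1 reads c0=4 → after 1×micro: 2; S2 reads c0=4 → after 2×micro: 0 ⇒ (c0=3, c1=2, c2=0)
macro 2: S0 reads c1=2 → after 1×micro: 1; S1 reads c0=3 → after 1×micro: 2; S2 reads c0=3 → after 2×micro: 1 ⇒ (c0=1, c1=2, c2=1)
macro 3: S0 reads c1=2 → after 1×micro: 2; S1 reads c0=1 → after 1×micro: 2; S2 reads c0=1 → after 2×micro: 1 ⇒ (c0=2, c1=2, c2=1)
macro 4: S0 reads c1=2 → after 1×micro: 4; S1 reads c0=2 → after 1×micro: 3; S2 reads c0=2 → after 2×micro: 3 ⇒ (c0=4, c1=3, c2=3)
macro 5: S0 reads c1=3 → after 1×micro: 1; S1 reads c0=4 → after 1×micro: 2; S2 reads c0=4 → after 2×micro: 3 ⇒ (c0=1, c1=2, c2=3)

c2 at macro-step 5 = 3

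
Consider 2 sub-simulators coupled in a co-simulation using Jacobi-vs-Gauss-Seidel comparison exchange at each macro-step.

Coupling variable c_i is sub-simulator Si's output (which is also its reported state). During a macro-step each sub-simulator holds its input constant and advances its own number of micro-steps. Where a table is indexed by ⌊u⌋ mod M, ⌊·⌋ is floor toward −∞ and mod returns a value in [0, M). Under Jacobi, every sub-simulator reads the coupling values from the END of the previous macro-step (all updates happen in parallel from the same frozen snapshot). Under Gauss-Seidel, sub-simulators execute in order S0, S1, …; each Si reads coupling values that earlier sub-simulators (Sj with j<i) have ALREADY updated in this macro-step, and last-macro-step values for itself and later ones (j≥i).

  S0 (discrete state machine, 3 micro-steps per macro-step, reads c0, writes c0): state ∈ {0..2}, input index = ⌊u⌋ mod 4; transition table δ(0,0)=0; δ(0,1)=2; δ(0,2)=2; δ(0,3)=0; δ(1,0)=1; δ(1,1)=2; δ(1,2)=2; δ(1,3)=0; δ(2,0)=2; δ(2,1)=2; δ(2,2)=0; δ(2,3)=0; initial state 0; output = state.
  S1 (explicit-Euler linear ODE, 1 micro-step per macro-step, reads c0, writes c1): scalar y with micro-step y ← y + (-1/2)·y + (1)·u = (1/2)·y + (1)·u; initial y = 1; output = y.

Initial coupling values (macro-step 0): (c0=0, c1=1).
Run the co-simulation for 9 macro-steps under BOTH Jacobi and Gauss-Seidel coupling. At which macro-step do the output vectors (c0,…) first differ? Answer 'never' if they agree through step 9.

[Jacobi] macro 1: S0 reads c0=0 → after 3×micro: 0; S1 reads c0=0 → after 1×micro: 1/2 ⇒ (c0=0, c1=1/2)
[Jacobi] macro 2: S0 reads c0=0 → after 3×micro: 0; S1 reads c0=0 → after 1×micro: 1/4 ⇒ (c0=0, c1=1/4)
[Jacobi] macro 3: S0 reads c0=0 → after 3×micro: 0; S1 reads c0=0 → after 1×micro: 1/8 ⇒ (c0=0, c1=1/8)
[Jacobi] macro 4: S0 reads c0=0 → after 3×micro: 0; S1 reads c0=0 → after 1×micro: 1/16 ⇒ (c0=0, c1=1/16)
[Jacobi] macro 5: S0 reads c0=0 → after 3×micro: 0; S1 reads c0=0 → after 1×micro: 1/32 ⇒ (c0=0, c1=1/32)
[Jacobi] macro 6: S0 reads c0=0 → after 3×micro: 0; S1 reads c0=0 → after 1×micro: 1/64 ⇒ (c0=0, c1=1/64)
[Jacobi] macro 7: S0 reads c0=0 → after 3×micro: 0; S1 reads c0=0 → after 1×micro: 1/128 ⇒ (c0=0, c1=1/128)
[Jacobi] macro 8: S0 reads c0=0 → after 3×micro: 0; S1 reads c0=0 → after 1×micro: 1/256 ⇒ (c0=0, c1=1/256)
[Jacobi] macro 9: S0 reads c0=0 → after 3×micro: 0; S1 reads c0=0 → after 1×micro: 1/512 ⇒ (c0=0, c1=1/512)
[Gauss-Seidel] macro 1: S0 reads c0=0 → after 3×micro: 0; S1 reads c0=0 → after 1×micro: 1/2 ⇒ (c0=0, c1=1/2)
[Gauss-Seidel] macro 2: S0 reads c0=0 → after 3×micro: 0; S1 reads c0=0 → after 1×micro: 1/4 ⇒ (c0=0, c1=1/4)
[Gauss-Seidel] macro 3: S0 reads c0=0 → after 3×micro: 0; S1 reads c0=0 → after 1×micro: 1/8 ⇒ (c0=0, c1=1/8)
[Gauss-Seidel] macro 4: S0 reads c0=0 → after 3×micro: 0; S1 reads c0=0 → after 1×micro: 1/16 ⇒ (c0=0, c1=1/16)
[Gauss-Seidel] macro 5: S0 reads c0=0 → after 3×micro: 0; S1 reads c0=0 → after 1×micro: 1/32 ⇒ (c0=0, c1=1/32)
[Gauss-Seidel] macro 6: S0 reads c0=0 → after 3×micro: 0; S1 reads c0=0 → after 1×micro: 1/64 ⇒ (c0=0, c1=1/64)
[Gauss-Seidel] macro 7: S0 reads c0=0 → after 3×micro: 0; S1 reads c0=0 → after 1×micro: 1/128 ⇒ (c0=0, c1=1/128)
[Gauss-Seidel] macro 8: S0 reads c0=0 → after 3×micro: 0; S1 reads c0=0 → after 1×micro: 1/256 ⇒ (c0=0, c1=1/256)
[Gauss-Seidel] macro 9: S0 reads c0=0 → after 3×micro: 0; S1 reads c0=0 → after 1×micro: 1/512 ⇒ (c0=0, c1=1/512)

first divergence at macro-step: never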